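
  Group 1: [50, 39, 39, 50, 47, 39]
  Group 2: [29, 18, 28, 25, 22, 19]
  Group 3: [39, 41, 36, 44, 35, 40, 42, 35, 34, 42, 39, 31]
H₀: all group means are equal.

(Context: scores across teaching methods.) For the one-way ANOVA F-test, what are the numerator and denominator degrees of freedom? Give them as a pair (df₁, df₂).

k = 3 groups, N = 24 total
df = (k−1, N−k) = (3−1, 24−3) = (2, 21)

degrees of freedom = [2, 21]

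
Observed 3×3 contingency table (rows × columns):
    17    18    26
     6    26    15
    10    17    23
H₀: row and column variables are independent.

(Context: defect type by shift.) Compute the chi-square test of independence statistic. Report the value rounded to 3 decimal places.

test statistic = 9.206

Row totals [61, 47, 50], col totals [33, 61, 64], n=158
χ² = (17−12.74)²/12.74 + (18−23.55)²/23.55 + (26−24.71)²/24.71 + (6−9.82)²/9.82 + (26−18.15)²/18.15 + (15−19.04)²/19.04 + (10−10.44)²/10.44 + (17−19.30)²/19.30 + (23−20.25)²/20.25 = 9.2061
df = 4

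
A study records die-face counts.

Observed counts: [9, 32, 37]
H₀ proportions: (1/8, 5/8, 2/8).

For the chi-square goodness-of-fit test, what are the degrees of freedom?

df = k − 1 = 3 − 1 = 2

degrees of freedom = 2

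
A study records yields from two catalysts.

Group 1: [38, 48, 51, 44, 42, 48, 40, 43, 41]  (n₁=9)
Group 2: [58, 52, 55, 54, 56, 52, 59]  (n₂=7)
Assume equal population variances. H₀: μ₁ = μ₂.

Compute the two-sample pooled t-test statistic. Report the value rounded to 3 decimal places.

x̄₁=43.889, s₁=4.285, n₁=9
x̄₂=55.143, s₂=2.734, n₂=7
s_p² = [8·4.285² + 6·2.734²]/14 = 13.6961
SE = √(s_p²·(1/9+1/7)) = 1.8650
t = (43.889−55.143)/1.8650 = -6.0342
df = 14

test statistic = -6.034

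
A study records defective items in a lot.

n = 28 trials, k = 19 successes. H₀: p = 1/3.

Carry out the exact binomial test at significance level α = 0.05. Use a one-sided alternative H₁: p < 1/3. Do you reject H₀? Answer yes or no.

Exact binomial: n=28, k=19, p₀=1/3=0.3333
P(X≤19) from Σ C(n,i)·p₀^i·(1−p₀)^(n−i)
p-value (one-sided, H₁ less) = 0.99996
At α=0.05: p ≥ α → fail to reject H₀

reject H₀: no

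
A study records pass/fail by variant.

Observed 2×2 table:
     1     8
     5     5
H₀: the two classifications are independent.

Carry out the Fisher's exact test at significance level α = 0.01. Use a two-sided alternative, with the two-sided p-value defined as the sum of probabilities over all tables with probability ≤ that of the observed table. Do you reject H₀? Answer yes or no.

Margins: r₁=9, r₂=10, c₁=6, c₂=13, n=19
p_obs = C(9,1)·C(10,5)/C(19,6); sum pmf over tables with pmf ≤ p_obs
p-value (two-sided) = 0.14087
At α=0.01: p ≥ α → fail to reject H₀

reject H₀: no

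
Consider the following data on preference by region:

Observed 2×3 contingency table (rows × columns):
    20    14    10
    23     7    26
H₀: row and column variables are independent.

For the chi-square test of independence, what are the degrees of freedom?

df = (r−1)(c−1) = (2−1)·(3−1) = 2

degrees of freedom = 2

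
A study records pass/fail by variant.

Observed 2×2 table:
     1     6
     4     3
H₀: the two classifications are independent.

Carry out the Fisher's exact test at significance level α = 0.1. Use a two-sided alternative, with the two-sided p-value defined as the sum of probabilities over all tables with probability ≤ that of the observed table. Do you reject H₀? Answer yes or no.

Margins: r₁=7, r₂=7, c₁=5, c₂=9, n=14
p_obs = C(7,1)·C(7,4)/C(14,5); sum pmf over tables with pmf ≤ p_obs
p-value (two-sided) = 0.26573
At α=0.1: p ≥ α → fail to reject H₀

reject H₀: no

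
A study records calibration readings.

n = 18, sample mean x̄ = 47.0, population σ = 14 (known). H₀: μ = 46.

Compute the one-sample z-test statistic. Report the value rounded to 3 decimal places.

test statistic = 0.303

SE = σ/√n = 14/√18 = 3.2998
z = (x̄−μ₀)/SE = (47.0−46)/3.2998 = 0.3030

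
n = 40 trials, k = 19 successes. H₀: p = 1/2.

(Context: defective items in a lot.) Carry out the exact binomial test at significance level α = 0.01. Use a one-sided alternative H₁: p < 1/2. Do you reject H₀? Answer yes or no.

reject H₀: no

Exact binomial: n=40, k=19, p₀=1/2=0.5000
P(X≤19) from Σ C(n,i)·p₀^i·(1−p₀)^(n−i)
p-value (one-sided, H₁ less) = 0.43731
At α=0.01: p ≥ α → fail to reject H₀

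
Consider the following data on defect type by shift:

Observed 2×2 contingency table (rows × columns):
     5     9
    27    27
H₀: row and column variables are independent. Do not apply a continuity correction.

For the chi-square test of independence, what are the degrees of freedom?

degrees of freedom = 1

df = (r−1)(c−1) = (2−1)·(2−1) = 1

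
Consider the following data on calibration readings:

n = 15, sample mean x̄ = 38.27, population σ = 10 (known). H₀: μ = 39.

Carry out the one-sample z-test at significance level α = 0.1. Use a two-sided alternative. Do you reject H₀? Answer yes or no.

SE = σ/√n = 10/√15 = 2.5820
z = (x̄−μ₀)/SE = (38.27−39)/2.5820 = -0.2827
p-value (two-sided) = 0.77739
At α=0.1: p ≥ α → fail to reject H₀

reject H₀: no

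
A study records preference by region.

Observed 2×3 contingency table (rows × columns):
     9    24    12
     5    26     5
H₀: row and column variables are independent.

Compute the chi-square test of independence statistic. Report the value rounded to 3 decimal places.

Row totals [45, 36], col totals [14, 50, 17], n=81
χ² = (9−7.78)²/7.78 + (24−27.78)²/27.78 + (12−9.44)²/9.44 + (5−6.22)²/6.22 + (26−22.22)²/22.22 + (5−7.56)²/7.56 = 3.1440
df = 2

test statistic = 3.144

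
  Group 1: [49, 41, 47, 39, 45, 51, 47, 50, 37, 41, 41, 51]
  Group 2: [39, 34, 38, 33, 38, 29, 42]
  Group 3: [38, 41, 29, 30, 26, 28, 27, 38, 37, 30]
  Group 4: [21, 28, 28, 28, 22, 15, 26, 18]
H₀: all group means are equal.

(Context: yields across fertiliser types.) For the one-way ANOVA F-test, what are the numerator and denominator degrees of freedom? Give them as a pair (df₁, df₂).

k = 4 groups, N = 37 total
df = (k−1, N−k) = (4−1, 37−4) = (3, 33)

degrees of freedom = [3, 33]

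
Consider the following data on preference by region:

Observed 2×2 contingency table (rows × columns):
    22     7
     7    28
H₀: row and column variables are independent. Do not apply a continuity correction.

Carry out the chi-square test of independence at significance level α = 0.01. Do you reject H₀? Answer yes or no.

Row totals [29, 35], col totals [29, 35], n=64
χ² = (22−13.14)²/13.14 + (7−15.86)²/15.86 + (7−15.86)²/15.86 + (28−19.14)²/19.14 = 19.9717
df = 1
p-value (upper-tail) = 0.00001
At α=0.01: p < α → reject H₀

reject H₀: yes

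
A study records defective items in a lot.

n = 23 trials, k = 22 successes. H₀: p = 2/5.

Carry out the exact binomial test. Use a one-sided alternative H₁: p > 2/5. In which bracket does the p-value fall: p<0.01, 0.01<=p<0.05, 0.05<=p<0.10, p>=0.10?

Exact binomial: n=23, k=22, p₀=2/5=0.4000
P(X≥22) from Σ C(n,i)·p₀^i·(1−p₀)^(n−i)
p-value (one-sided, H₁ greater) = 0.00000
→ bracket: p<0.01

p-value bracket: p<0.01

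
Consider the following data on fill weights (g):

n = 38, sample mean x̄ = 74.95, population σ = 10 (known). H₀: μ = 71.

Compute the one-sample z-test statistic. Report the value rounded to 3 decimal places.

test statistic = 2.435

SE = σ/√n = 10/√38 = 1.6222
z = (x̄−μ₀)/SE = (74.95−71)/1.6222 = 2.4349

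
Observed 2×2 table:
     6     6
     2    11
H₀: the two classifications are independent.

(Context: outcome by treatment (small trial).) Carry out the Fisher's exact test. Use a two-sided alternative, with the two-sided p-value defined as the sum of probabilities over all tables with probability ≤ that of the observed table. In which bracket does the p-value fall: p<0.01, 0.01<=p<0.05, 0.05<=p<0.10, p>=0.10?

p-value bracket: 0.05<=p<0.10

Margins: r₁=12, r₂=13, c₁=8, c₂=17, n=25
p_obs = C(12,6)·C(13,2)/C(25,8); sum pmf over tables with pmf ≤ p_obs
p-value (two-sided) = 0.09684
→ bracket: 0.05<=p<0.10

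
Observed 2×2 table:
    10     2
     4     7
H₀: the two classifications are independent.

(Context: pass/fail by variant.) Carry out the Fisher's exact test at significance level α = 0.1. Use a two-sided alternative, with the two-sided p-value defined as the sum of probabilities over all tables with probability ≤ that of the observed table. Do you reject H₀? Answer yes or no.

reject H₀: yes

Margins: r₁=12, r₂=11, c₁=14, c₂=9, n=23
p_obs = C(12,10)·C(11,4)/C(23,14); sum pmf over tables with pmf ≤ p_obs
p-value (two-sided) = 0.03607
At α=0.1: p < α → reject H₀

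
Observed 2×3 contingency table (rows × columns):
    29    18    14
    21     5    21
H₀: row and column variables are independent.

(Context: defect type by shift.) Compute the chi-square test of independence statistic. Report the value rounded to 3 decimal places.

test statistic = 8.353

Row totals [61, 47], col totals [50, 23, 35], n=108
χ² = (29−28.24)²/28.24 + (18−12.99)²/12.99 + (14−19.77)²/19.77 + (21−21.76)²/21.76 + (5−10.01)²/10.01 + (21−15.23)²/15.23 = 8.3534
df = 2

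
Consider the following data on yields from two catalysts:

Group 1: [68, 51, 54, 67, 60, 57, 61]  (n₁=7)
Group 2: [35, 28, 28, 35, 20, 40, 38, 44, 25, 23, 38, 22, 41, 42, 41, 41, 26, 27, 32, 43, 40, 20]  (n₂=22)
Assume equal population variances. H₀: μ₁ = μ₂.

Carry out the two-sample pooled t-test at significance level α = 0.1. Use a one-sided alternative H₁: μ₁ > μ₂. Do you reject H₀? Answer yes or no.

x̄₁=59.714, s₁=6.317, n₁=7
x̄₂=33.136, s₂=8.190, n₂=22
s_p² = [6·6.317² + 21·8.190²]/27 = 61.0378
SE = √(s_p²·(1/7+1/22)) = 3.3903
t = (59.714−33.136)/3.3903 = 7.8394
df = 27
p-value (one-sided, H₁ greater) = 0.00000
At α=0.1: p < α → reject H₀

reject H₀: yes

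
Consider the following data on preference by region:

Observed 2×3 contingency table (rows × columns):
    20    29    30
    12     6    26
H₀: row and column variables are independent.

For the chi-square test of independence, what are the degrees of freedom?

degrees of freedom = 2

df = (r−1)(c−1) = (2−1)·(3−1) = 2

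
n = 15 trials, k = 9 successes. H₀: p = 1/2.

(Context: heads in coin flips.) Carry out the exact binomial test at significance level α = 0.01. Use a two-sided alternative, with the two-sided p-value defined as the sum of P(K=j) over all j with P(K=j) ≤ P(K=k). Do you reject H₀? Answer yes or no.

reject H₀: no

Exact binomial: n=15, k=9, p₀=1/2=0.5000
P(X=j) = C(n,j)·p₀^j·(1−p₀)^(n−j); p = Σ P(X=j) over j with P(X=j) ≤ P(X=9)
p-value (two-sided) = 0.60724
At α=0.01: p ≥ α → fail to reject H₀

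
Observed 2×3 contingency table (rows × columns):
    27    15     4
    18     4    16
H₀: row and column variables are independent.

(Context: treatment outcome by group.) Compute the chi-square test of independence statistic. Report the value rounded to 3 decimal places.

test statistic = 14.740

Row totals [46, 38], col totals [45, 19, 20], n=84
χ² = (27−24.64)²/24.64 + (15−10.40)²/10.40 + (4−10.95)²/10.95 + (18−20.36)²/20.36 + (4−8.60)²/8.60 + (16−9.05)²/9.05 = 14.7402
df = 2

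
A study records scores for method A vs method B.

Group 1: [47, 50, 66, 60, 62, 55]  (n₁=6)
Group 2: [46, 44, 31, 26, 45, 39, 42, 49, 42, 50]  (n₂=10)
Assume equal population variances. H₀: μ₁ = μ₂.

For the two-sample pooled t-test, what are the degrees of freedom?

degrees of freedom = 14

df = n₁ + n₂ − 2 = 6 + 10 − 2 = 14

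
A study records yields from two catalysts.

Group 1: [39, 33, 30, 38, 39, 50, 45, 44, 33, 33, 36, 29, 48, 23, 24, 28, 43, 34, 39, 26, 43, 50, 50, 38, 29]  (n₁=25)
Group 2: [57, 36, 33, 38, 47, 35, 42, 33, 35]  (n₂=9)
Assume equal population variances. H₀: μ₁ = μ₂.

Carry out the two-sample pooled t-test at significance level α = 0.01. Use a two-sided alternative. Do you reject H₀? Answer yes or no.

reject H₀: no

x̄₁=36.960, s₁=8.239, n₁=25
x̄₂=39.556, s₂=7.970, n₂=9
s_p² = [24·8.239² + 8·7.970²]/32 = 66.7869
SE = √(s_p²·(1/25+1/9)) = 3.1768
t = (36.960−39.556)/3.1768 = -0.8170
df = 32
p-value (two-sided) = 0.41995
At α=0.01: p ≥ α → fail to reject H₀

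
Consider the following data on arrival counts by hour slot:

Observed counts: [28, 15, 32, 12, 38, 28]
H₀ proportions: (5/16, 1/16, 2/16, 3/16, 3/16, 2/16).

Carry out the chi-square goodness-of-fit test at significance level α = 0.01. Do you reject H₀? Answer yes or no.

n = 153; E_i = n·p_i = [47.81, 9.56, 19.12, 28.69, 28.69, 19.12]
χ² = (28−47.81)²/47.81 + (15−9.56)²/9.56 + (32−19.12)²/19.12 + (12−28.69)²/28.69 + (38−28.69)²/28.69 + (28−19.12)²/19.12 = 36.8179
df = 5
p-value (upper-tail) = 0.00000
At α=0.01: p < α → reject H₀

reject H₀: yes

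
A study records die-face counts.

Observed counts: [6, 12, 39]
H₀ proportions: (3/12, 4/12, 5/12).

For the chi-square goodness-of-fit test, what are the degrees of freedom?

df = k − 1 = 3 − 1 = 2

degrees of freedom = 2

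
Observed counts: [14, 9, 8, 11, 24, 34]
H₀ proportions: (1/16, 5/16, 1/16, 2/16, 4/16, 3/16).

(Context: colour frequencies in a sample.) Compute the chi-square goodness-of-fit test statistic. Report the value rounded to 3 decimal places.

test statistic = 38.565

n = 100; E_i = n·p_i = [6.25, 31.25, 6.25, 12.50, 25.00, 18.75]
χ² = (14−6.25)²/6.25 + (9−31.25)²/31.25 + (8−6.25)²/6.25 + (11−12.50)²/12.50 + (24−25.00)²/25.00 + (34−18.75)²/18.75 = 38.5653
df = 5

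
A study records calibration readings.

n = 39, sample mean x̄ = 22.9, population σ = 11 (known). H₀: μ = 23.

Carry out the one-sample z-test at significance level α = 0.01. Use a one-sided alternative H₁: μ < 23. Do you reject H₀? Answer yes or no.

SE = σ/√n = 11/√39 = 1.7614
z = (x̄−μ₀)/SE = (22.9−23)/1.7614 = -0.0568
p-value (one-sided, H₁ less) = 0.47736
At α=0.01: p ≥ α → fail to reject H₀

reject H₀: no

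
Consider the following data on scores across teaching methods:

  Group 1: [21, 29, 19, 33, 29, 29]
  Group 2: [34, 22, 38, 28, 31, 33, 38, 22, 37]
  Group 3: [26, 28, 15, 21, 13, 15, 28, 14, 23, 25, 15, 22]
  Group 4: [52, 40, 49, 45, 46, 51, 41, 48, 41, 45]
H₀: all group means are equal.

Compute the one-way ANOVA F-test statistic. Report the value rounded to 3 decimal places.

Group means [26.67, 31.44, 20.42, 45.80], grand mean 30.973
SSB = Σnᵢ(x̄ᵢ−x̄)² = 3648.901; SSW = ΣΣ(x−x̄ᵢ)² = 986.072
MSB = 3648.901/3 = 1216.3003; MSW = 986.072/33 = 29.8810
F = MSB/MSW = 40.7048
df = (3, 33)

test statistic = 40.705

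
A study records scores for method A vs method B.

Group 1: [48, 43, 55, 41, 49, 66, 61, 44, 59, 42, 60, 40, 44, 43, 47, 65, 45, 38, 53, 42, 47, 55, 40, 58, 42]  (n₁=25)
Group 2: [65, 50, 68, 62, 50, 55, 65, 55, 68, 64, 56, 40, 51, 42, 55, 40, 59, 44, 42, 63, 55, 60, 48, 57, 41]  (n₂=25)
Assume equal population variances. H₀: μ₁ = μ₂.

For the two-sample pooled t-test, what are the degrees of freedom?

df = n₁ + n₂ − 2 = 25 + 25 − 2 = 48

degrees of freedom = 48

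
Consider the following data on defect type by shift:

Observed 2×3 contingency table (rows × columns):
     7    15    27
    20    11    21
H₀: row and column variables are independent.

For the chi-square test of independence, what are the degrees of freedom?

degrees of freedom = 2

df = (r−1)(c−1) = (2−1)·(3−1) = 2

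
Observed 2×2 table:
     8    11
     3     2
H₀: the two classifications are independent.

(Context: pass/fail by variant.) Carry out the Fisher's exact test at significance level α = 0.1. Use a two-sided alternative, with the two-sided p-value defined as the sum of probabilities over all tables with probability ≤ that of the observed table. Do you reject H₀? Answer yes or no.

reject H₀: no

Margins: r₁=19, r₂=5, c₁=11, c₂=13, n=24
p_obs = C(19,8)·C(5,3)/C(24,11); sum pmf over tables with pmf ≤ p_obs
p-value (two-sided) = 0.62992
At α=0.1: p ≥ α → fail to reject H₀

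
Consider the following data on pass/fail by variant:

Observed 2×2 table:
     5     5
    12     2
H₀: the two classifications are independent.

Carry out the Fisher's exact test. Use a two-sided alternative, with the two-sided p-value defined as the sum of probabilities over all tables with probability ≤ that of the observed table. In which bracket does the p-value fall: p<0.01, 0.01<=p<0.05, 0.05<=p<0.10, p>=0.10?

p-value bracket: 0.05<=p<0.10

Margins: r₁=10, r₂=14, c₁=17, c₂=7, n=24
p_obs = C(10,5)·C(14,12)/C(24,17); sum pmf over tables with pmf ≤ p_obs
p-value (two-sided) = 0.08501
→ bracket: 0.05<=p<0.10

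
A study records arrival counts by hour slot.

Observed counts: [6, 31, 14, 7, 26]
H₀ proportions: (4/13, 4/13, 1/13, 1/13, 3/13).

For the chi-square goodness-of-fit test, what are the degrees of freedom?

degrees of freedom = 4

df = k − 1 = 5 − 1 = 4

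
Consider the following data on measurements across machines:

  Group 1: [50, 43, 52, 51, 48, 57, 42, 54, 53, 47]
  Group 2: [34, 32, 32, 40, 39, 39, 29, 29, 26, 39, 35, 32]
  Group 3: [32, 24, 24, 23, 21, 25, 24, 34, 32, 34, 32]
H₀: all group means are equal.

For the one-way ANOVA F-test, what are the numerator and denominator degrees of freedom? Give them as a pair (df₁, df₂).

degrees of freedom = [2, 30]

k = 3 groups, N = 33 total
df = (k−1, N−k) = (3−1, 33−3) = (2, 30)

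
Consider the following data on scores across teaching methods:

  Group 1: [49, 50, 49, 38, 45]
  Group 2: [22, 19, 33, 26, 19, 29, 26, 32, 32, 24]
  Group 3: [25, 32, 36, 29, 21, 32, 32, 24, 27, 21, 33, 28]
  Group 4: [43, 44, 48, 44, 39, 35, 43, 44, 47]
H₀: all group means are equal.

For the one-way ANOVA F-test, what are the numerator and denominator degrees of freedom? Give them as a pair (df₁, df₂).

k = 4 groups, N = 36 total
df = (k−1, N−k) = (4−1, 36−4) = (3, 32)

degrees of freedom = [3, 32]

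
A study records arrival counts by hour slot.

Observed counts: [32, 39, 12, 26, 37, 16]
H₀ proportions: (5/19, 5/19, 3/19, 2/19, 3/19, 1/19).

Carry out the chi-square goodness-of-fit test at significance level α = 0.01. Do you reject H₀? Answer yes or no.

reject H₀: yes

n = 162; E_i = n·p_i = [42.63, 42.63, 25.58, 17.05, 25.58, 8.53]
χ² = (32−42.63)²/42.63 + (39−42.63)²/42.63 + (12−25.58)²/25.58 + (26−17.05)²/17.05 + (37−25.58)²/25.58 + (16−8.53)²/8.53 = 26.5144
df = 5
p-value (upper-tail) = 0.00007
At α=0.01: p < α → reject H₀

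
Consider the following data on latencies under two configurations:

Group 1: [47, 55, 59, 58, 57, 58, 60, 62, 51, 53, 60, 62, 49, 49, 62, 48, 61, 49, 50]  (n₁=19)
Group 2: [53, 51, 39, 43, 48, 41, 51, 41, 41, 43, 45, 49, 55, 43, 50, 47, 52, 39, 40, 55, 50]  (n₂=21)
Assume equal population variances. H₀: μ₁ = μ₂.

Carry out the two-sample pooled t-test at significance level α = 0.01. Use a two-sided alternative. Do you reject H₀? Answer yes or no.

x̄₁=55.263, s₁=5.455, n₁=19
x̄₂=46.476, s₂=5.363, n₂=21
s_p² = [18·5.455² + 20·5.363²]/38 = 29.2348
SE = √(s_p²·(1/19+1/21)) = 1.7120
t = (55.263−46.476)/1.7120 = 5.1327
df = 38
p-value (two-sided) = 0.00001
At α=0.01: p < α → reject H₀

reject H₀: yes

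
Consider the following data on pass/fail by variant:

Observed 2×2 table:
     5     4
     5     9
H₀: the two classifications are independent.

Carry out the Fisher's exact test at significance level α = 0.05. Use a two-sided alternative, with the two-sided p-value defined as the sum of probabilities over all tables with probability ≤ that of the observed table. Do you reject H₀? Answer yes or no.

Margins: r₁=9, r₂=14, c₁=10, c₂=13, n=23
p_obs = C(9,5)·C(14,5)/C(23,10); sum pmf over tables with pmf ≤ p_obs
p-value (two-sided) = 0.41728
At α=0.05: p ≥ α → fail to reject H₀

reject H₀: no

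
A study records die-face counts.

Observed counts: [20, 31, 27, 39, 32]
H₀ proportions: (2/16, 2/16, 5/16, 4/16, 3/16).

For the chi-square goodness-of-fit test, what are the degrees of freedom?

df = k − 1 = 5 − 1 = 4

degrees of freedom = 4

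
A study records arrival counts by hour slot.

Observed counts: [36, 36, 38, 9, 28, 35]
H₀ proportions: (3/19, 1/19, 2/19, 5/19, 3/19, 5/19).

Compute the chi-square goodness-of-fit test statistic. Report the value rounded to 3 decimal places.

test statistic = 128.319

n = 182; E_i = n·p_i = [28.74, 9.58, 19.16, 47.89, 28.74, 47.89]
χ² = (36−28.74)²/28.74 + (36−9.58)²/9.58 + (38−19.16)²/19.16 + (9−47.89)²/47.89 + (28−28.74)²/28.74 + (35−47.89)²/47.89 = 128.3194
df = 5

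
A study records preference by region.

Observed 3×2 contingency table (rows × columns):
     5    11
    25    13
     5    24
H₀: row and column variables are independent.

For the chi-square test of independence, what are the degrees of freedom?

degrees of freedom = 2

df = (r−1)(c−1) = (3−1)·(2−1) = 2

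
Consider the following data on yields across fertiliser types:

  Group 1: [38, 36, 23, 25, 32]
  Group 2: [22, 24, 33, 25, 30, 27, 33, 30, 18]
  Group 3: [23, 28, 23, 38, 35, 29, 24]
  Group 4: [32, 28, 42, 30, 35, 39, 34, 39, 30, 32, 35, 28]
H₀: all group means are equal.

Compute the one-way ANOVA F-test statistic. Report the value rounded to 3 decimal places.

Group means [30.80, 26.89, 28.57, 33.67], grand mean 30.303
SSB = Σnᵢ(x̄ᵢ−x̄)² = 262.900; SSW = ΣΣ(x−x̄ᵢ)² = 824.070
MSB = 262.900/3 = 87.6333; MSW = 824.070/29 = 28.4162
F = MSB/MSW = 3.0839
df = (3, 29)

test statistic = 3.084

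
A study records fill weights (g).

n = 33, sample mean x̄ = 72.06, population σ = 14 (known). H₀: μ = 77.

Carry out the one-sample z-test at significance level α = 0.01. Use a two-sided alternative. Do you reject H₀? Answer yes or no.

reject H₀: no

SE = σ/√n = 14/√33 = 2.4371
z = (x̄−μ₀)/SE = (72.06−77)/2.4371 = -2.0270
p-value (two-sided) = 0.04266
At α=0.01: p ≥ α → fail to reject H₀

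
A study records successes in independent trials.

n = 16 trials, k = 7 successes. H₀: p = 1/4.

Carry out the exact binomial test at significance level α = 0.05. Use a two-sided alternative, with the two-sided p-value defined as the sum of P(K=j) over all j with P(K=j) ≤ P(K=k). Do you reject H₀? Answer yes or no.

reject H₀: no

Exact binomial: n=16, k=7, p₀=1/4=0.2500
P(X=j) = C(n,j)·p₀^j·(1−p₀)^(n−j); p = Σ P(X=j) over j with P(X=j) ≤ P(X=7)
p-value (two-sided) = 0.08958
At α=0.05: p ≥ α → fail to reject H₀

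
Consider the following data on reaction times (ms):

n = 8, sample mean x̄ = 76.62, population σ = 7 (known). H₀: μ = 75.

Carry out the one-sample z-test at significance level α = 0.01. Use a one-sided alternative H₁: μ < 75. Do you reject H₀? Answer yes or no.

reject H₀: no

SE = σ/√n = 7/√8 = 2.4749
z = (x̄−μ₀)/SE = (76.62−75)/2.4749 = 0.6546
p-value (one-sided, H₁ less) = 0.74363
At α=0.01: p ≥ α → fail to reject H₀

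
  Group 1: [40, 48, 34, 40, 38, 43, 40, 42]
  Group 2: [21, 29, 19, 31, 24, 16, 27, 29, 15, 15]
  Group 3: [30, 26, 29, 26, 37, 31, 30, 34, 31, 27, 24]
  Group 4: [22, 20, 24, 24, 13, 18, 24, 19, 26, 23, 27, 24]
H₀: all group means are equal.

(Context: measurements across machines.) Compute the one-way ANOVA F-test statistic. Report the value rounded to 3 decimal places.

Group means [40.62, 22.60, 29.55, 22.00], grand mean 27.805
SSB = Σnᵢ(x̄ᵢ−x̄)² = 2023.437; SSW = ΣΣ(x−x̄ᵢ)² = 773.002
MSB = 2023.437/3 = 674.4789; MSW = 773.002/37 = 20.8920
F = MSB/MSW = 32.2841
df = (3, 37)

test statistic = 32.284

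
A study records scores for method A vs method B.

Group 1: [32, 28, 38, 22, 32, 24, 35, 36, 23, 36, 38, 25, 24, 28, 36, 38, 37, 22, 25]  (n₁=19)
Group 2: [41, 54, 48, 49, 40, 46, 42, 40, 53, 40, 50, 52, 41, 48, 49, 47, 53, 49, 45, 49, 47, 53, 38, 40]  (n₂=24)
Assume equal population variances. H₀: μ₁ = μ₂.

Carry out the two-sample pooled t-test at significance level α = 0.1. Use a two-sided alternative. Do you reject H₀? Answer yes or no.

reject H₀: yes

x̄₁=30.474, s₁=6.168, n₁=19
x̄₂=46.417, s₂=5.021, n₂=24
s_p² = [18·6.168² + 23·5.021²]/41 = 30.8432
SE = √(s_p²·(1/19+1/24)) = 1.7054
t = (30.474−46.417)/1.7054 = -9.3484
df = 41
p-value (two-sided) = 0.00000
At α=0.1: p < α → reject H₀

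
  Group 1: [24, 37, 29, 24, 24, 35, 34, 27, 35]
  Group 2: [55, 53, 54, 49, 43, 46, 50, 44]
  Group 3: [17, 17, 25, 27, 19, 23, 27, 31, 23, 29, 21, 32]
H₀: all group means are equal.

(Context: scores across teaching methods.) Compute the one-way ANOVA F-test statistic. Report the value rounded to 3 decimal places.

test statistic = 60.442

Group means [29.89, 49.25, 24.25], grand mean 32.897
SSB = Σnᵢ(x̄ᵢ−x̄)² = 3118.051; SSW = ΣΣ(x−x̄ᵢ)² = 670.639
MSB = 3118.051/2 = 1559.0254; MSW = 670.639/26 = 25.7938
F = MSB/MSW = 60.4419
df = (2, 26)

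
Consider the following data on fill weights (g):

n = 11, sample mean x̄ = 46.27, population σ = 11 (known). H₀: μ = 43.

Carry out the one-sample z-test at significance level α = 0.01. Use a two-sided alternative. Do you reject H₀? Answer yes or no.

reject H₀: no

SE = σ/√n = 11/√11 = 3.3166
z = (x̄−μ₀)/SE = (46.27−43)/3.3166 = 0.9859
p-value (two-sided) = 0.32416
At α=0.01: p ≥ α → fail to reject H₀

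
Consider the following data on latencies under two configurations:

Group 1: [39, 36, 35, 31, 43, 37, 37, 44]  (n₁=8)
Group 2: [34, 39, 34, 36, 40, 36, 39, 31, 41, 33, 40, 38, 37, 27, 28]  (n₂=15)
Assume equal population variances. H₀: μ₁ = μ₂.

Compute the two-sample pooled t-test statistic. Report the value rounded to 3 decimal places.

x̄₁=37.750, s₁=4.234, n₁=8
x̄₂=35.533, s₂=4.340, n₂=15
s_p² = [7·4.234² + 14·4.340²]/21 = 18.5349
SE = √(s_p²·(1/8+1/15)) = 1.8848
t = (37.750−35.533)/1.8848 = 1.1761
df = 21

test statistic = 1.176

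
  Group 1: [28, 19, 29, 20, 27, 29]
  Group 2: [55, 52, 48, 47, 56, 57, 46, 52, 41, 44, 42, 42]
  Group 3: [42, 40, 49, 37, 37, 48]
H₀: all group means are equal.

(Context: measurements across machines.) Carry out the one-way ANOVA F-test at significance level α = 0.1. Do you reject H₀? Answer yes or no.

Group means [25.33, 48.50, 42.17], grand mean 41.125
SSB = Σnᵢ(x̄ᵢ−x̄)² = 2155.458; SSW = ΣΣ(x−x̄ᵢ)² = 609.167
MSB = 2155.458/2 = 1077.7292; MSW = 609.167/21 = 29.0079
F = MSB/MSW = 37.1529
df = (2, 21)
p-value (upper-tail) = 0.00000
At α=0.1: p < α → reject H₀

reject H₀: yes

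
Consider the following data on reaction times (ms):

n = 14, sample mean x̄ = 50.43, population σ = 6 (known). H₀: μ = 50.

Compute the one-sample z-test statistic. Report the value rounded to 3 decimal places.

SE = σ/√n = 6/√14 = 1.6036
z = (x̄−μ₀)/SE = (50.43−50)/1.6036 = 0.2682

test statistic = 0.268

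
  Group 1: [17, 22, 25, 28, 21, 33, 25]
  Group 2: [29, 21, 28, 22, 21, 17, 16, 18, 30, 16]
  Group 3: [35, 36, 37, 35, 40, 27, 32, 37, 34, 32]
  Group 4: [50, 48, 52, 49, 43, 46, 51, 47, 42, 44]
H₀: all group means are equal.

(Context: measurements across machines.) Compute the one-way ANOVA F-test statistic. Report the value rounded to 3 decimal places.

Group means [24.43, 21.80, 34.50, 47.20], grand mean 32.595
SSB = Σnᵢ(x̄ᵢ−x̄)² = 3801.505; SSW = ΣΣ(x−x̄ᵢ)² = 643.414
MSB = 3801.505/3 = 1267.1682; MSW = 643.414/33 = 19.4974
F = MSB/MSW = 64.9916
df = (3, 33)

test statistic = 64.992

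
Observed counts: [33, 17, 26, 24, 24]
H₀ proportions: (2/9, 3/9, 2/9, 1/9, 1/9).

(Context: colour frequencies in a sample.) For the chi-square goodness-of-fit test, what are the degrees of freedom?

degrees of freedom = 4

df = k − 1 = 5 − 1 = 4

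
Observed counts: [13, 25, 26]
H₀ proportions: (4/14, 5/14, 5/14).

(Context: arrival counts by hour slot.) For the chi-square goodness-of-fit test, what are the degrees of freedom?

df = k − 1 = 3 − 1 = 2

degrees of freedom = 2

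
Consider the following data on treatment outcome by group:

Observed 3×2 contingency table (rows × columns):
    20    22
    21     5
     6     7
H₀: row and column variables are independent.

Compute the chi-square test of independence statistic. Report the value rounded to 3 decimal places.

Row totals [42, 26, 13], col totals [47, 34], n=81
χ² = (20−24.37)²/24.37 + (22−17.63)²/17.63 + (21−15.09)²/15.09 + (5−10.91)²/10.91 + (6−7.54)²/7.54 + (7−5.46)²/5.46 = 8.1416
df = 2

test statistic = 8.142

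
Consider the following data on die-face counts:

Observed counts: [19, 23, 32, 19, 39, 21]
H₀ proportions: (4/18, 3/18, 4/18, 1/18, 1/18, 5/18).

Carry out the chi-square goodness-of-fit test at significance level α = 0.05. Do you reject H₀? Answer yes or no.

n = 153; E_i = n·p_i = [34.00, 25.50, 34.00, 8.50, 8.50, 42.50]
χ² = (19−34.00)²/34.00 + (23−25.50)²/25.50 + (32−34.00)²/34.00 + (19−8.50)²/8.50 + (39−8.50)²/8.50 + (21−42.50)²/42.50 = 140.2686
df = 5
p-value (upper-tail) = 0.00000
At α=0.05: p < α → reject H₀

reject H₀: yes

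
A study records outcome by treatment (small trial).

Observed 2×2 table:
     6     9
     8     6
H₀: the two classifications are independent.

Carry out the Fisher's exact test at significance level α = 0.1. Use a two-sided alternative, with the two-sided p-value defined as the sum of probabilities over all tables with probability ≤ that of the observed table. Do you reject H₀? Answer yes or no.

reject H₀: no

Margins: r₁=15, r₂=14, c₁=14, c₂=15, n=29
p_obs = C(15,6)·C(14,8)/C(29,14); sum pmf over tables with pmf ≤ p_obs
p-value (two-sided) = 0.46609
At α=0.1: p ≥ α → fail to reject H₀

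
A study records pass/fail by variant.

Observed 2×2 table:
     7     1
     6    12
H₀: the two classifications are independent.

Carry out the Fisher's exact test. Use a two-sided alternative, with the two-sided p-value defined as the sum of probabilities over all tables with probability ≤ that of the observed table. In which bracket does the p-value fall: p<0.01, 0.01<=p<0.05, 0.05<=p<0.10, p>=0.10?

Margins: r₁=8, r₂=18, c₁=13, c₂=13, n=26
p_obs = C(8,7)·C(18,6)/C(26,13); sum pmf over tables with pmf ≤ p_obs
p-value (two-sided) = 0.03021
→ bracket: 0.01<=p<0.05

p-value bracket: 0.01<=p<0.05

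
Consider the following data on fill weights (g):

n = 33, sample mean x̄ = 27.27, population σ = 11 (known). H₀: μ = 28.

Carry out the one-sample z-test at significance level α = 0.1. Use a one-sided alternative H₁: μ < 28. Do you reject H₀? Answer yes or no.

SE = σ/√n = 11/√33 = 1.9149
z = (x̄−μ₀)/SE = (27.27−28)/1.9149 = -0.3812
p-value (one-sided, H₁ less) = 0.35152
At α=0.1: p ≥ α → fail to reject H₀

reject H₀: no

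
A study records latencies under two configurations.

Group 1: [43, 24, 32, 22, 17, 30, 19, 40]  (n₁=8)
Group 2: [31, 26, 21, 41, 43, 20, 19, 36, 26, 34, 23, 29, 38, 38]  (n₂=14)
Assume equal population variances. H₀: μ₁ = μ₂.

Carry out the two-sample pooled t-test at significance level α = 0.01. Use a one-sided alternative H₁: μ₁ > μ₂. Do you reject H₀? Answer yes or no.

x̄₁=28.375, s₁=9.576, n₁=8
x̄₂=30.357, s₂=8.101, n₂=14
s_p² = [7·9.576² + 13·8.101²]/20 = 74.7545
SE = √(s_p²·(1/8+1/14)) = 3.8320
t = (28.375−30.357)/3.8320 = -0.5173
df = 20
p-value (one-sided, H₁ greater) = 0.69468
At α=0.01: p ≥ α → fail to reject H₀

reject H₀: no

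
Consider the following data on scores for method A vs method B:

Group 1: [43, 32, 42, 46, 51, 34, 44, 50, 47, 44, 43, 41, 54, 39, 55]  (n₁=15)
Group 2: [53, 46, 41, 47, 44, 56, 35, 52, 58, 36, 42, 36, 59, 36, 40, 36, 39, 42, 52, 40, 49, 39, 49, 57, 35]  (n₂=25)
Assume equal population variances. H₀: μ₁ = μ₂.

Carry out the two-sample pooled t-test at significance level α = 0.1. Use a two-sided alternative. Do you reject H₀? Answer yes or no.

x̄₁=44.333, s₁=6.554, n₁=15
x̄₂=44.760, s₂=7.928, n₂=25
s_p² = [14·6.554² + 24·7.928²]/38 = 55.5235
SE = √(s_p²·(1/15+1/25)) = 2.4336
t = (44.333−44.760)/2.4336 = -0.1753
df = 38
p-value (two-sided) = 0.86176
At α=0.1: p ≥ α → fail to reject H₀

reject H₀: no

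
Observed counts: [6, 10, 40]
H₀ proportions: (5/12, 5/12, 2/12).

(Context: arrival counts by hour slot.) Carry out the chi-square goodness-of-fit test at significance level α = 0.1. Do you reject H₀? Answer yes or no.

n = 56; E_i = n·p_i = [23.33, 23.33, 9.33]
χ² = (6−23.33)²/23.33 + (10−23.33)²/23.33 + (40−9.33)²/9.33 = 121.2571
df = 2
p-value (upper-tail) = 0.00000
At α=0.1: p < α → reject H₀

reject H₀: yes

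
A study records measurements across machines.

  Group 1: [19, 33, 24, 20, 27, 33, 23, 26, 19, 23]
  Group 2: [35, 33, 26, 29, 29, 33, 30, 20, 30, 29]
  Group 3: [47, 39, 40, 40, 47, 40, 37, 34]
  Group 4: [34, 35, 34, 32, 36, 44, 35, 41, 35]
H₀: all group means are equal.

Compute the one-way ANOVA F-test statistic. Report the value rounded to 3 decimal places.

test statistic = 22.496

Group means [24.70, 29.40, 40.50, 36.22], grand mean 32.189
SSB = Σnᵢ(x̄ᵢ−x̄)² = 1337.620; SSW = ΣΣ(x−x̄ᵢ)² = 654.056
MSB = 1337.620/3 = 445.8734; MSW = 654.056/33 = 19.8199
F = MSB/MSW = 22.4963
df = (3, 33)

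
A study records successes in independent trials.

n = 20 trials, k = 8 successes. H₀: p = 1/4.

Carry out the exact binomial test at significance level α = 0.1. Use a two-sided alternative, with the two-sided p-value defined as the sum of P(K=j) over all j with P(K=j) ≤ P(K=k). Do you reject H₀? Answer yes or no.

reject H₀: no

Exact binomial: n=20, k=8, p₀=1/4=0.2500
P(X=j) = C(n,j)·p₀^j·(1−p₀)^(n−j); p = Σ P(X=j) over j with P(X=j) ≤ P(X=8)
p-value (two-sided) = 0.12612
At α=0.1: p ≥ α → fail to reject H₀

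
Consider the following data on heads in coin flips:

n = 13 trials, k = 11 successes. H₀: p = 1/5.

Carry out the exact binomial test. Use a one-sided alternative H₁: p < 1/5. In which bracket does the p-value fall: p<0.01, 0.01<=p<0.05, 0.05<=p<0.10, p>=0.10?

Exact binomial: n=13, k=11, p₀=1/5=0.2000
P(X≤11) from Σ C(n,i)·p₀^i·(1−p₀)^(n−i)
p-value (one-sided, H₁ less) = 1.00000
→ bracket: p>=0.10

p-value bracket: p>=0.10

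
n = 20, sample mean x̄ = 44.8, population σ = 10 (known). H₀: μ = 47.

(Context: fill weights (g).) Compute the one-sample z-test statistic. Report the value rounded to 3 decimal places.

test statistic = -0.984

SE = σ/√n = 10/√20 = 2.2361
z = (x̄−μ₀)/SE = (44.8−47)/2.2361 = -0.9839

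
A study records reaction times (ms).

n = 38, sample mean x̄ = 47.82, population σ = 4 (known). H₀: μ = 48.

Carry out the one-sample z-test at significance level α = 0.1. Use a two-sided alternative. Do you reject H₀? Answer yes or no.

SE = σ/√n = 4/√38 = 0.6489
z = (x̄−μ₀)/SE = (47.82−48)/0.6489 = -0.2774
p-value (two-sided) = 0.78147
At α=0.1: p ≥ α → fail to reject H₀

reject H₀: no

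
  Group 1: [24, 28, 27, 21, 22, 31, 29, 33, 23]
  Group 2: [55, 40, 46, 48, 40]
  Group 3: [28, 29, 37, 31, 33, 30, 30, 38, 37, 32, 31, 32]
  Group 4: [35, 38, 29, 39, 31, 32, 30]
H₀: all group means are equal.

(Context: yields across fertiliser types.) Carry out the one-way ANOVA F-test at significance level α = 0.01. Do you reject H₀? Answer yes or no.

reject H₀: yes

Group means [26.44, 45.80, 32.33, 33.43], grand mean 33.000
SSB = Σnᵢ(x̄ᵢ−x̄)² = 1212.597; SSW = ΣΣ(x−x̄ᵢ)² = 511.403
MSB = 1212.597/3 = 404.1989; MSW = 511.403/29 = 17.6346
F = MSB/MSW = 22.9208
df = (3, 29)
p-value (upper-tail) = 0.00000
At α=0.01: p < α → reject H₀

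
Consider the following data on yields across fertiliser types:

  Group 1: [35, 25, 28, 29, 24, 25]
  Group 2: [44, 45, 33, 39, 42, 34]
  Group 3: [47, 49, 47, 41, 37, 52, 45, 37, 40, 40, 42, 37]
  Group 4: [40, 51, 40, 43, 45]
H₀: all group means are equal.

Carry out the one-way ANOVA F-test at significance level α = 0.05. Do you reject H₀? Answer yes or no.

Group means [27.67, 39.50, 42.83, 43.80], grand mean 39.172
SSB = Σnᵢ(x̄ᵢ−x̄)² = 1062.838; SSW = ΣΣ(x−x̄ᵢ)² = 579.300
MSB = 1062.838/3 = 354.2793; MSW = 579.300/25 = 23.1720
F = MSB/MSW = 15.2891
df = (3, 25)
p-value (upper-tail) = 0.00001
At α=0.05: p < α → reject H₀

reject H₀: yes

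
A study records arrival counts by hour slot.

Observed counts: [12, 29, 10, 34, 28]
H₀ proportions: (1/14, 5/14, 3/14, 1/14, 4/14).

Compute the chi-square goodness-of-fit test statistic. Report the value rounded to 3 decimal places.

test statistic = 97.314

n = 113; E_i = n·p_i = [8.07, 40.36, 24.21, 8.07, 32.29]
χ² = (12−8.07)²/8.07 + (29−40.36)²/40.36 + (10−24.21)²/24.21 + (34−8.07)²/8.07 + (28−32.29)²/32.29 = 97.3139
df = 4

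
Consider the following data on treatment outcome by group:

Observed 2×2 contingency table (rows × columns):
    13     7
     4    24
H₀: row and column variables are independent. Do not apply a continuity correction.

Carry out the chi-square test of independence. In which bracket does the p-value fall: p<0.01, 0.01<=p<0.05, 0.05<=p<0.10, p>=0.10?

p-value bracket: p<0.01

Row totals [20, 28], col totals [17, 31], n=48
χ² = (13−7.08)²/7.08 + (7−12.92)²/12.92 + (4−9.92)²/9.92 + (24−18.08)²/18.08 = 13.1184
df = 1
p-value (upper-tail) = 0.00029
→ bracket: p<0.01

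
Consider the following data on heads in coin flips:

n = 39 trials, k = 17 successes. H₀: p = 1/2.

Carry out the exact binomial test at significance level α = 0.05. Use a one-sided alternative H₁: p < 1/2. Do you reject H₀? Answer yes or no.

Exact binomial: n=39, k=17, p₀=1/2=0.5000
P(X≤17) from Σ C(n,i)·p₀^i·(1−p₀)^(n−i)
p-value (one-sided, H₁ less) = 0.26120
At α=0.05: p ≥ α → fail to reject H₀

reject H₀: no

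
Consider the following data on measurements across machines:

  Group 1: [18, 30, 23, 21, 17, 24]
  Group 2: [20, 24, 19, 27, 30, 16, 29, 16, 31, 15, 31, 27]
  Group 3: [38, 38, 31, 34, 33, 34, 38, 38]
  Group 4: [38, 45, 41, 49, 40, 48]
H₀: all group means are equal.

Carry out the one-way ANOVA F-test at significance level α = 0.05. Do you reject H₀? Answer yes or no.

Group means [22.17, 23.75, 35.50, 43.50], grand mean 30.094
SSB = Σnᵢ(x̄ᵢ−x̄)² = 2172.135; SSW = ΣΣ(x−x̄ᵢ)² = 694.583
MSB = 2172.135/3 = 724.0451; MSW = 694.583/28 = 24.8065
F = MSB/MSW = 29.1877
df = (3, 28)
p-value (upper-tail) = 0.00000
At α=0.05: p < α → reject H₀

reject H₀: yes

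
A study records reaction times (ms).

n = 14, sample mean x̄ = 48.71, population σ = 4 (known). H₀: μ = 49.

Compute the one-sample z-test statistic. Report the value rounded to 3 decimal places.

SE = σ/√n = 4/√14 = 1.0690
z = (x̄−μ₀)/SE = (48.71−49)/1.0690 = -0.2713

test statistic = -0.271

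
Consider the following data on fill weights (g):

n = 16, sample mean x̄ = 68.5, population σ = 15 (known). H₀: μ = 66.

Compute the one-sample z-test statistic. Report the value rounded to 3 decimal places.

test statistic = 0.667

SE = σ/√n = 15/√16 = 3.7500
z = (x̄−μ₀)/SE = (68.5−66)/3.7500 = 0.6667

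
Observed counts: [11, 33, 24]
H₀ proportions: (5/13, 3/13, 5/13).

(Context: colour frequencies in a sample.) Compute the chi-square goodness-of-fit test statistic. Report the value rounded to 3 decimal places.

n = 68; E_i = n·p_i = [26.15, 15.69, 26.15]
χ² = (11−26.15)²/26.15 + (33−15.69)²/15.69 + (24−26.15)²/26.15 = 28.0471
df = 2

test statistic = 28.047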